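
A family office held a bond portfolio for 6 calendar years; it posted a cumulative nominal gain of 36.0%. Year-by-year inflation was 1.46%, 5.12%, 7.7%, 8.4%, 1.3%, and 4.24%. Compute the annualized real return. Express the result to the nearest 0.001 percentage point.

0.565%

Cumulative inflation factor: 1.0146 × 1.0512 × 1.077 × 1.084 × 1.013 × 1.0424 ≈ 1.31483.
Nominal growth factor: 1.36000. Real growth factor = 1.36000 / 1.31483 ≈ 1.03436.
Annualized: 1.03436^(1/6) − 1 ≈ 0.00565.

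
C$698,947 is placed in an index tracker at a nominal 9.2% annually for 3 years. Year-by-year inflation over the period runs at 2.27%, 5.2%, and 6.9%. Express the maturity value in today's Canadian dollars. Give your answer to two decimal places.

C$791,353.38

Nominal value at maturity: C$698,947 × (1 + 9.2%)^3 ≈ C$910,148.30.
Price-level factor over 3 years: 1.0227 × 1.052 × 1.069 = 1.1501161476.
Dividing the nominal maturity value by the price-level factor gives the value in today's money.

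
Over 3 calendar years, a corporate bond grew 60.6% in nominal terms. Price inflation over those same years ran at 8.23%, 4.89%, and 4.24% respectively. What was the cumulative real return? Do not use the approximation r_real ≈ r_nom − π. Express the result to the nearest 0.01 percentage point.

35.72%

Cumulative inflation factor: 1.0823 × 1.0489 × 1.0424 ≈ 1.18336.
Nominal growth factor: 1.60600. Real growth factor = 1.60600 / 1.18336 ≈ 1.35715.
Total real return ≈ 35.7155%.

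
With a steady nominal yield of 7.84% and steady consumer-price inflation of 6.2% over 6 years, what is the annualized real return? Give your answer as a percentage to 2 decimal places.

1.54%

With constant rates the annual real return is the same each year: (1+7.84%)/(1+6.2%) − 1 = 0.01544.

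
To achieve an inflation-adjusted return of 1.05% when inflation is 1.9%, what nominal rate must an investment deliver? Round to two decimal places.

By the Fisher equation, 1 + r_nom = (1 + 1.05%)(1 + 1.9%) = 1.0105 × 1.019 = 1.0296995.
So r_nom = 2.96995%.

2.97%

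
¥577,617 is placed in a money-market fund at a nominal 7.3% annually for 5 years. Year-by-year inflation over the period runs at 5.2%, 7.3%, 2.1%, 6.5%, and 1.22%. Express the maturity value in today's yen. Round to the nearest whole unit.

¥661,274

Nominal value at maturity: ¥577,617 × (1 + 7.3%)^5 ≈ ¥821,559.
Price-level factor over 5 years: 1.052 × 1.073 × 1.021 × 1.065 × 1.0122 ≈ 1.2423877043.
The maturity value deflated by that factor is the answer in today's purchasing power.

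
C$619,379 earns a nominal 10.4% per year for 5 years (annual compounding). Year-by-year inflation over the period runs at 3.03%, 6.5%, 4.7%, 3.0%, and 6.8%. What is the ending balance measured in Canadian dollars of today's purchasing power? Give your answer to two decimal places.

Nominal value at maturity: C$619,379 × (1 + 10.4%)^5 ≈ C$1,015,785.11.
Price-level factor over 5 years: 1.0303 × 1.065 × 1.047 × 1.030 × 1.068 ≈ 1.2637712368.
Dividing the nominal maturity value by the price-level factor gives the value in today's money.

C$803,772.93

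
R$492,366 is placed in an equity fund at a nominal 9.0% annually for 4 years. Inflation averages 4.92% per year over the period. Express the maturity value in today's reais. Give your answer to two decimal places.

Nominal value at maturity: R$492,366 × (1 + 9.0%)^4 ≈ R$695,014.79.
Price-level factor over 4 years: (1 + 4.92%)^4 ≈ 1.2118060815.
The maturity value deflated by that factor is the answer in today's purchasing power.

R$573,536.31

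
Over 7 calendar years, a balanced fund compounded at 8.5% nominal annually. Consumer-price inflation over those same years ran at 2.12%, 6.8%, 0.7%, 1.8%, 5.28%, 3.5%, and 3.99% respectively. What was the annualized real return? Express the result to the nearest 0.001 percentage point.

Cumulative inflation factor: 1.0212 × 1.068 × 1.007 × 1.018 × 1.0528 × 1.035 × 1.0399 ≈ 1.26688.
Nominal growth factor: 1.77014. Real growth factor = 1.77014 / 1.26688 ≈ 1.39724.
Annualized: 1.39724^(1/7) − 1 ≈ 0.04895.

4.895%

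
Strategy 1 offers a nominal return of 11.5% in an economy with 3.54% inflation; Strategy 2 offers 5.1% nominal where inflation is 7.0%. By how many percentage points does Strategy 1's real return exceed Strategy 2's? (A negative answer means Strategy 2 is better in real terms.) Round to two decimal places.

9.46

Strategy 1 real return: 1.115/1.0354 − 1 = 7.688%.
Strategy 2 real return: 1.051/1.070 − 1 = -1.776%.
Difference: 7.688 − (-1.776) = 9.464 pp.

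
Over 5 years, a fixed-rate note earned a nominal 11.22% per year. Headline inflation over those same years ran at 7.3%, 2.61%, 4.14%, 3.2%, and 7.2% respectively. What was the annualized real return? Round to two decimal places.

Cumulative inflation factor: 1.073 × 1.0261 × 1.0414 × 1.032 × 1.072 ≈ 1.26847.
Nominal growth factor: 1.70182. Real growth factor = 1.70182 / 1.26847 ≈ 1.34163.
Annualized: 1.34163^(1/5) − 1 ≈ 0.06054.

6.05%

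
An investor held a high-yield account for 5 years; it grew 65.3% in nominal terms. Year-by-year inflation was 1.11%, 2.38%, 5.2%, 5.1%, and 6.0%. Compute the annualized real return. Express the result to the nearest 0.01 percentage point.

Cumulative inflation factor: 1.0111 × 1.0238 × 1.052 × 1.051 × 1.060 ≈ 1.21320.
Nominal growth factor: 1.65300. Real growth factor = 1.65300 / 1.21320 ≈ 1.36251.
Annualized: 1.36251^(1/5) − 1 ≈ 0.06382.

6.38%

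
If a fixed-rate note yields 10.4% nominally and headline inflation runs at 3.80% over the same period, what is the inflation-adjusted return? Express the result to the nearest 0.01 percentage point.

6.36%

Real return via the Fisher equation: (1 + 10.4%)/(1 + 3.80%) − 1 = 1.104/1.0380 − 1 ≈ 0.06358.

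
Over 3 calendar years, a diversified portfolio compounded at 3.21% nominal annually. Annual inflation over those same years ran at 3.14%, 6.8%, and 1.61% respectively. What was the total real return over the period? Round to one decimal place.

Cumulative inflation factor: 1.0314 × 1.068 × 1.0161 ≈ 1.11927.
Nominal growth factor: 1.09942. Real growth factor = 1.09942 / 1.11927 ≈ 0.98227.
Total real return ≈ -1.7731%.

-1.8%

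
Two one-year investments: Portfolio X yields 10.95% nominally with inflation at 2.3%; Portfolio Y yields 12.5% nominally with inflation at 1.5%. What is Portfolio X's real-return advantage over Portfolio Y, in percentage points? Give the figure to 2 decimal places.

-2.38

Portfolio X real return: 1.1095/1.023 − 1 = 8.456%.
Portfolio Y real return: 1.125/1.015 − 1 = 10.837%.
Difference: 8.456 − 10.837 = -2.381 pp.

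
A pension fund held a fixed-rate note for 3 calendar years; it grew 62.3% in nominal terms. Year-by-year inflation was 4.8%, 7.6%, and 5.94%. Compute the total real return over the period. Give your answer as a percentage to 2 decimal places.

Cumulative inflation factor: 1.048 × 1.076 × 1.0594 ≈ 1.19463.
Nominal growth factor: 1.62300. Real growth factor = 1.62300 / 1.19463 ≈ 1.35858.
Total real return ≈ 35.8579%.

35.86%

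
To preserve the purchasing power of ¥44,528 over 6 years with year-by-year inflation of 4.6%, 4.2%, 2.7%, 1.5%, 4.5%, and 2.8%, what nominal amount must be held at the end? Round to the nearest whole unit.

¥54,347

Cumulative price-level factor: 1.046 × 1.042 × 1.027 × 1.015 × 1.045 × 1.028 ≈ 1.2205211075.
Multiplying ¥44,528 by the price-level factor gives the future nominal sum.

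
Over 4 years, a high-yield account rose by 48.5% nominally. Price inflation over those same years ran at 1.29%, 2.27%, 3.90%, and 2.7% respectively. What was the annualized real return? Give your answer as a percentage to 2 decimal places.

7.66%

Cumulative inflation factor: 1.0129 × 1.0227 × 1.0390 × 1.027 ≈ 1.10535.
Nominal growth factor: 1.48500. Real growth factor = 1.48500 / 1.10535 ≈ 1.34346.
Annualized: 1.34346^(1/4) − 1 ≈ 0.07661.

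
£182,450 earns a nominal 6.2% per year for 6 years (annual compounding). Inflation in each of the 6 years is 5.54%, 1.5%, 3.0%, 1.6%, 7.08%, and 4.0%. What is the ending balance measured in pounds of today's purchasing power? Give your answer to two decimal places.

£209,669.47

Nominal value at maturity: £182,450 × (1 + 6.2%)^6 ≈ £261,752.58.
Price-level factor over 6 years: 1.0554 × 1.015 × 1.030 × 1.016 × 1.0708 × 1.040 ≈ 1.2484057680.
Dividing the nominal maturity value by the price-level factor gives the value in today's money.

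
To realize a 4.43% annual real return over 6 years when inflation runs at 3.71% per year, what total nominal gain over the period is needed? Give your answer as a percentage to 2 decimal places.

Required annual nominal rate: (1+4.43%)(1+3.71%) − 1 = 8.304353%.
Cumulative over 6 years: (1 + 0.08304353)^6 − 1 ≈ 0.61390.

61.39%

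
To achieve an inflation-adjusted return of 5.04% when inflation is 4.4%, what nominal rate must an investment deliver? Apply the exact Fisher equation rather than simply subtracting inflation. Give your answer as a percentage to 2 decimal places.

9.66%

By the Fisher equation, 1 + r_nom = (1 + 5.04%)(1 + 4.4%) = 1.0504 × 1.044 = 1.0966176.
So r_nom = 9.66176%.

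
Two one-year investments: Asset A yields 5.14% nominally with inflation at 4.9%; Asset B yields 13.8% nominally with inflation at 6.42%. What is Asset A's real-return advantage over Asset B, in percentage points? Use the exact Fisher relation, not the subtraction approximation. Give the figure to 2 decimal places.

Asset A real return: 1.0514/1.049 − 1 = 0.229%.
Asset B real return: 1.138/1.0642 − 1 = 6.935%.
Difference: 0.229 − 6.935 = -6.706 pp.

-6.71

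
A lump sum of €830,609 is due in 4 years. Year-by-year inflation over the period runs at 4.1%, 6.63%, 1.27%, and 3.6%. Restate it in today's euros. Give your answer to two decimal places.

Price-level factor over 4 years: 1.041 × 1.0663 × 1.0127 × 1.036 ≈ 1.1645836916.
Purchasing power today: €830,609 divided by that factor.

€713,223.97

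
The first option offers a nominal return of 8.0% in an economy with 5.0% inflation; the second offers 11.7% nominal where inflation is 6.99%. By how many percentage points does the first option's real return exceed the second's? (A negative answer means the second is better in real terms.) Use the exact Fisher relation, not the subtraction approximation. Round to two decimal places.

-1.55

The first option real return: 1.080/1.050 − 1 = 2.857%.
The second real return: 1.117/1.0699 − 1 = 4.402%.
Difference: 2.857 − 4.402 = -1.545 pp.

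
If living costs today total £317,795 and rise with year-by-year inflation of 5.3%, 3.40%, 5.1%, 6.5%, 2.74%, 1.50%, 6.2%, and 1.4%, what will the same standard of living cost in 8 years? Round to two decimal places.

Cumulative price-level factor: 1.053 × 1.0340 × 1.051 × 1.065 × 1.0274 × 1.0150 × 1.062 × 1.014 ≈ 1.3685772271.
Multiplying £317,795 by the price-level factor gives the future nominal sum.

£434,927.00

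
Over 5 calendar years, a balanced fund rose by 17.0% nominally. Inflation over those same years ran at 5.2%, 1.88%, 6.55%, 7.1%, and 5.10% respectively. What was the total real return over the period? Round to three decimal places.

Cumulative inflation factor: 1.052 × 1.0188 × 1.0655 × 1.071 × 1.0510 ≈ 1.28544.
Nominal growth factor: 1.17000. Real growth factor = 1.17000 / 1.28544 ≈ 0.91020.
Total real return ≈ -8.9803%.

-8.980%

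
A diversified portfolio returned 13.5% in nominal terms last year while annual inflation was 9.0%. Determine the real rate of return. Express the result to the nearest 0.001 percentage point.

4.128%

Real return via the Fisher equation: (1 + 13.5%)/(1 + 9.0%) − 1 = 1.135/1.090 − 1 ≈ 0.04128.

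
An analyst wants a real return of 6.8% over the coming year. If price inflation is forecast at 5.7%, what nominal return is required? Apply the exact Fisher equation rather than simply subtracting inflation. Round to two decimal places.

By the Fisher equation, 1 + r_nom = (1 + 6.8%)(1 + 5.7%) = 1.068 × 1.057 = 1.128876.
So r_nom = 12.8876%.

12.89%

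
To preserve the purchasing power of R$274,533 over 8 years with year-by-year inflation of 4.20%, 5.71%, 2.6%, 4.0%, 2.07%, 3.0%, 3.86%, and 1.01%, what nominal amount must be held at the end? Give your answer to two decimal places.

Cumulative price-level factor: 1.0420 × 1.0571 × 1.026 × 1.040 × 1.0207 × 1.030 × 1.0386 × 1.0101 ≈ 1.2963208931.
The nominal amount required is R$274,533 scaled up by that factor.

R$355,882.86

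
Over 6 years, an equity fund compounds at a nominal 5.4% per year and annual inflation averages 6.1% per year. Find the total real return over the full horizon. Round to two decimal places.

-3.89%

The annual real rate is (1+5.4%)/(1+6.1%) − 1 = -0.6598%.
Compounded over 6 years: (1 + -0.006598)^6 − 1 ≈ -0.03894.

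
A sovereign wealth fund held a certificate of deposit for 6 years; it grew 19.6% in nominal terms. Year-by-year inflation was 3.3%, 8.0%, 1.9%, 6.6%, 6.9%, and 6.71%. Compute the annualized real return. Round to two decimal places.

Cumulative inflation factor: 1.033 × 1.080 × 1.019 × 1.066 × 1.069 × 1.0671 ≈ 1.38241.
Nominal growth factor: 1.19600. Real growth factor = 1.19600 / 1.38241 ≈ 0.86515.
Annualized: 0.86515^(1/6) − 1 ≈ -0.02385.

-2.39%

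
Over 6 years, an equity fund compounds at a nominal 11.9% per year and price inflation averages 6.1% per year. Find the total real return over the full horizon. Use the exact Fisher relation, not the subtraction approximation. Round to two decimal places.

37.62%

The annual real rate is (1+11.9%)/(1+6.1%) − 1 = 5.4665%.
Compounded over 6 years: (1 + 0.054665)^6 − 1 ≈ 0.37622.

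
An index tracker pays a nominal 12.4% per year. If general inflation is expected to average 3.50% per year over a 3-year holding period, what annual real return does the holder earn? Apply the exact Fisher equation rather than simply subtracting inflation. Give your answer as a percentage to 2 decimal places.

8.60%

With constant rates the annual real return is the same each year: (1+12.4%)/(1+3.50%) − 1 = 0.08599.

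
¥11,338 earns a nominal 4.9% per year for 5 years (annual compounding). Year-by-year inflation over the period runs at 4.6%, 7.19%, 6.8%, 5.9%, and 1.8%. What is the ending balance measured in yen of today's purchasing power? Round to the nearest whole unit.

¥11,156

Nominal value at maturity: ¥11,338 × (1 + 4.9%)^5 ≈ ¥14,402.
Price-level factor over 5 years: 1.046 × 1.0719 × 1.068 × 1.059 × 1.018 ≈ 1.2909248063.
The maturity value deflated by that factor is the answer in today's purchasing power.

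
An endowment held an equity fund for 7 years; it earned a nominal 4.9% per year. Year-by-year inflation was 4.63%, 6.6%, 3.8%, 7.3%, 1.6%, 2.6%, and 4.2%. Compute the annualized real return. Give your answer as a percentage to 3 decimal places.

Cumulative inflation factor: 1.0463 × 1.066 × 1.038 × 1.073 × 1.016 × 1.026 × 1.042 ≈ 1.34933.
Nominal growth factor: 1.39775. Real growth factor = 1.39775 / 1.34933 ≈ 1.03588.
Annualized: 1.03588^(1/7) − 1 ≈ 0.00505.

0.505%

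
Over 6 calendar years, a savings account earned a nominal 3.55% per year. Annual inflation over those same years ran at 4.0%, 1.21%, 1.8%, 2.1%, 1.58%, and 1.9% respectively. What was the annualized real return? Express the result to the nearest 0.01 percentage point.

1.43%

Cumulative inflation factor: 1.040 × 1.0121 × 1.018 × 1.021 × 1.0158 × 1.019 ≈ 1.13243.
Nominal growth factor: 1.23282. Real growth factor = 1.23282 / 1.13243 ≈ 1.08865.
Annualized: 1.08865^(1/6) − 1 ≈ 0.01426.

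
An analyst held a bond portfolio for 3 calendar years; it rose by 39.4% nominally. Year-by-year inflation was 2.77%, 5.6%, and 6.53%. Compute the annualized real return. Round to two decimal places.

6.44%

Cumulative inflation factor: 1.0277 × 1.056 × 1.0653 ≈ 1.15612.
Nominal growth factor: 1.39400. Real growth factor = 1.39400 / 1.15612 ≈ 1.20576.
Annualized: 1.20576^(1/3) − 1 ≈ 0.06436.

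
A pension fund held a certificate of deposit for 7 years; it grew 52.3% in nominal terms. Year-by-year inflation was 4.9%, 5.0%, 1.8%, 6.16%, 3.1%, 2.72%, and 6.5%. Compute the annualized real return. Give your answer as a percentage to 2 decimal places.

1.82%

Cumulative inflation factor: 1.049 × 1.050 × 1.018 × 1.0616 × 1.031 × 1.0272 × 1.065 ≈ 1.34257.
Nominal growth factor: 1.52300. Real growth factor = 1.52300 / 1.34257 ≈ 1.13439.
Annualized: 1.13439^(1/7) − 1 ≈ 0.01818.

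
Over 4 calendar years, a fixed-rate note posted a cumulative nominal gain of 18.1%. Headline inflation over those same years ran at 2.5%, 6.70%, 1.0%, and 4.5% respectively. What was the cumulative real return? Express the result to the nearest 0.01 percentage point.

2.31%

Cumulative inflation factor: 1.025 × 1.0670 × 1.010 × 1.045 ≈ 1.15432.
Nominal growth factor: 1.18100. Real growth factor = 1.18100 / 1.15432 ≈ 1.02311.
Total real return ≈ 2.3114%.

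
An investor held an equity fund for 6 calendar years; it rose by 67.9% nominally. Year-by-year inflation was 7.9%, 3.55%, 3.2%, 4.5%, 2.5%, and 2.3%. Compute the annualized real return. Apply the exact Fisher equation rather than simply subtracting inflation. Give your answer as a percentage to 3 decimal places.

Cumulative inflation factor: 1.079 × 1.0355 × 1.032 × 1.045 × 1.025 × 1.023 ≈ 1.26348.
Nominal growth factor: 1.67900. Real growth factor = 1.67900 / 1.26348 ≈ 1.32887.
Annualized: 1.32887^(1/6) − 1 ≈ 0.04853.

4.853%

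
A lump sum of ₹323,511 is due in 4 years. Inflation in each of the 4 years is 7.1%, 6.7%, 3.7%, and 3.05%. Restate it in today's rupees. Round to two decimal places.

Price-level factor over 4 years: 1.071 × 1.067 × 1.037 × 1.0305 ≈ 1.2211826988.
Purchasing power today: ₹323,511 divided by that factor.

₹264,916.13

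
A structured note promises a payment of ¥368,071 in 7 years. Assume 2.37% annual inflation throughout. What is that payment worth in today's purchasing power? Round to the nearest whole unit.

Price-level factor over 7 years: (1 + 2.37%)^7 ≈ 1.1781726125.
Purchasing power today: ¥368,071 divided by that factor.

¥312,408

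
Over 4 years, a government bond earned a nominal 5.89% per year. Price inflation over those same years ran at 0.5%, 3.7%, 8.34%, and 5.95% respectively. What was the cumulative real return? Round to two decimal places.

Cumulative inflation factor: 1.005 × 1.037 × 1.0834 × 1.0595 ≈ 1.19628.
Nominal growth factor: 1.25724. Real growth factor = 1.25724 / 1.19628 ≈ 1.05096.
Total real return ≈ 5.0958%.

5.10%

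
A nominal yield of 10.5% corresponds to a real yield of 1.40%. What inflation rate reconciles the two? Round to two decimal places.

From (1+r_nom) = (1+r_real)(1+π), we get 1+π = (1 + 10.5%)/(1 + 1.40%) = 1.105/1.0140 ≈ 1.08974.
So π ≈ 8.9744%.

8.97%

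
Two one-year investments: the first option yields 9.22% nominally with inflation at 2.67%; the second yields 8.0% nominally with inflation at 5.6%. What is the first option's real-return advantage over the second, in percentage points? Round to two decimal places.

The first option real return: 1.0922/1.0267 − 1 = 6.380%.
The second real return: 1.080/1.056 − 1 = 2.273%.
Difference: 6.380 − 2.273 = 4.107 pp.

4.11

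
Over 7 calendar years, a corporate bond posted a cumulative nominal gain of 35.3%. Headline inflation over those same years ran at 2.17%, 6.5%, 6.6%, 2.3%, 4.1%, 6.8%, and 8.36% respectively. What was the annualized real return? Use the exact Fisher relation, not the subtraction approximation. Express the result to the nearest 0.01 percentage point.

-0.78%

Cumulative inflation factor: 1.0217 × 1.065 × 1.066 × 1.023 × 1.041 × 1.068 × 1.0836 ≈ 1.42954.
Nominal growth factor: 1.35300. Real growth factor = 1.35300 / 1.42954 ≈ 0.94646.
Annualized: 0.94646^(1/7) − 1 ≈ -0.00783.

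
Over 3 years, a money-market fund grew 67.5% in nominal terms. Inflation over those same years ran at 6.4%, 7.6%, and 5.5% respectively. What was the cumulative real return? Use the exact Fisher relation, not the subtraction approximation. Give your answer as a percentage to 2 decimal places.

38.68%

Cumulative inflation factor: 1.064 × 1.076 × 1.055 ≈ 1.20783.
Nominal growth factor: 1.67500. Real growth factor = 1.67500 / 1.20783 ≈ 1.38678.
Total real return ≈ 38.6783%.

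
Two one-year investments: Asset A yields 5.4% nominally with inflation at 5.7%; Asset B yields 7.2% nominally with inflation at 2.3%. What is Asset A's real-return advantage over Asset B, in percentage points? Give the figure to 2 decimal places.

-5.07

Asset A real return: 1.054/1.057 − 1 = -0.284%.
Asset B real return: 1.072/1.023 − 1 = 4.790%.
Difference: -0.284 − 4.790 = -5.074 pp.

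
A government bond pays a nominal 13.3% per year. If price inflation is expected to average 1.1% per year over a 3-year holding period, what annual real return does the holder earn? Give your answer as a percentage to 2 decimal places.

With constant rates the annual real return is the same each year: (1+13.3%)/(1+1.1%) − 1 = 0.12067.

12.07%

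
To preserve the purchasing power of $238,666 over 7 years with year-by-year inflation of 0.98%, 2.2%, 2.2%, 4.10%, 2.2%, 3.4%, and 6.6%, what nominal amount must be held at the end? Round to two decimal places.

$295,193.70

Cumulative price-level factor: 1.0098 × 1.022 × 1.022 × 1.0410 × 1.022 × 1.034 × 1.066 ≈ 1.2368485570.
Multiplying $238,666 by the price-level factor gives the future nominal sum.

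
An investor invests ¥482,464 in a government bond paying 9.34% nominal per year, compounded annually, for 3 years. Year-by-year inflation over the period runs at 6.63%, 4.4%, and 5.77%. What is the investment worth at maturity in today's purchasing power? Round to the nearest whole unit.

Nominal value at maturity: ¥482,464 × (1 + 9.34%)^3 ≈ ¥630,670.
Price-level factor over 3 years: 1.0663 × 1.044 × 1.0577 ≈ 1.1774498324.
Dividing the nominal maturity value by the price-level factor gives the value in today's money.

¥535,624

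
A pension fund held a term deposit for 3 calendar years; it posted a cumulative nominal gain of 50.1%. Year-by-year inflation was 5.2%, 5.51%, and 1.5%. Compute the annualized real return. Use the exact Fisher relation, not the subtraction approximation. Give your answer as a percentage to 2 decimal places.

Cumulative inflation factor: 1.052 × 1.0551 × 1.015 ≈ 1.12661.
Nominal growth factor: 1.50100. Real growth factor = 1.50100 / 1.12661 ≈ 1.33231.
Annualized: 1.33231^(1/3) − 1 ≈ 0.10036.

10.04%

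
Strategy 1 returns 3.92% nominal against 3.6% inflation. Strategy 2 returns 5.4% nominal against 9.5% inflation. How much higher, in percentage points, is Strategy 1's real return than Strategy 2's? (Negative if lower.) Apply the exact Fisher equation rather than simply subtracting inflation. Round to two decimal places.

4.05

Strategy 1 real return: 1.0392/1.036 − 1 = 0.309%.
Strategy 2 real return: 1.054/1.095 − 1 = -3.744%.
Difference: 0.309 − (-3.744) = 4.053 pp.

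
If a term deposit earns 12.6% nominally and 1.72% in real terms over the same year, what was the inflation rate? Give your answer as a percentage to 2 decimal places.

From (1+r_nom) = (1+r_real)(1+π), we get 1+π = (1 + 12.6%)/(1 + 1.72%) = 1.126/1.0172 ≈ 1.10696.
So π ≈ 10.6960%.

10.70%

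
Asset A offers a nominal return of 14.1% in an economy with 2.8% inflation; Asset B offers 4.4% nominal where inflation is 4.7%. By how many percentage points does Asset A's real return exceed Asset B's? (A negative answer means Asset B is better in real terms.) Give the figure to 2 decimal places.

11.28

Asset A real return: 1.141/1.028 − 1 = 10.992%.
Asset B real return: 1.044/1.047 − 1 = -0.287%.
Difference: 10.992 − (-0.287) = 11.279 pp.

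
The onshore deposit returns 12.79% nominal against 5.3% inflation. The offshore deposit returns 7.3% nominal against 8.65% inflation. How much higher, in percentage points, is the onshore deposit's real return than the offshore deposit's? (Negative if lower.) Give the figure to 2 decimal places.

The onshore deposit real return: 1.1279/1.053 − 1 = 7.113%.
The offshore deposit real return: 1.073/1.0865 − 1 = -1.243%.
Difference: 7.113 − (-1.243) = 8.356 pp.

8.36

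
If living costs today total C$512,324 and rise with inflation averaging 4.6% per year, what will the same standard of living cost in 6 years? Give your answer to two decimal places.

Cumulative price-level factor: (1+4.6%)^6 ≈ 1.3097551271.
Multiplying C$512,324 by the price-level factor gives the future nominal sum.

C$671,018.99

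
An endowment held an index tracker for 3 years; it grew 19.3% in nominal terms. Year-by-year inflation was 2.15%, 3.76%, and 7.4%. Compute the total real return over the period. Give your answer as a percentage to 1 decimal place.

Cumulative inflation factor: 1.0215 × 1.0376 × 1.074 ≈ 1.13834.
Nominal growth factor: 1.19300. Real growth factor = 1.19300 / 1.13834 ≈ 1.04802.
Total real return ≈ 4.8016%.

4.8%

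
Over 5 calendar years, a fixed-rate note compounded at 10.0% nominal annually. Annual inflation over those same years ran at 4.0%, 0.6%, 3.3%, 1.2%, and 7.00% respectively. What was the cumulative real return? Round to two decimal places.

37.62%

Cumulative inflation factor: 1.040 × 1.006 × 1.033 × 1.012 × 1.0700 ≈ 1.17030.
Nominal growth factor: 1.61051. Real growth factor = 1.61051 / 1.17030 ≈ 1.37616.
Total real return ≈ 37.6155%.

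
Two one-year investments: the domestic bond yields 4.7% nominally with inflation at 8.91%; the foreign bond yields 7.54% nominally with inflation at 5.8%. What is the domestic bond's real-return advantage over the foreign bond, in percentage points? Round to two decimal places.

-5.51

The domestic bond real return: 1.047/1.0891 − 1 = -3.866%.
The foreign bond real return: 1.0754/1.058 − 1 = 1.645%.
Difference: -3.866 − 1.645 = -5.511 pp.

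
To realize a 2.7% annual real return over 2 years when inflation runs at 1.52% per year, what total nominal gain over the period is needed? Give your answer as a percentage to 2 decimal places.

8.70%

Required annual nominal rate: (1+2.7%)(1+1.52%) − 1 = 4.26104%.
Cumulative over 2 years: (1 + 0.0426104)^2 − 1 ≈ 0.08704.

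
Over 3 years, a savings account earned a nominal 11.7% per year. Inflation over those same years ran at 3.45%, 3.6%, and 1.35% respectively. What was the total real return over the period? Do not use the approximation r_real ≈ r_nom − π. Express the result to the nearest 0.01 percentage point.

Cumulative inflation factor: 1.0345 × 1.036 × 1.0135 ≈ 1.08621.
Nominal growth factor: 1.39367. Real growth factor = 1.39367 / 1.08621 ≈ 1.28306.
Total real return ≈ 28.3056%.

28.31%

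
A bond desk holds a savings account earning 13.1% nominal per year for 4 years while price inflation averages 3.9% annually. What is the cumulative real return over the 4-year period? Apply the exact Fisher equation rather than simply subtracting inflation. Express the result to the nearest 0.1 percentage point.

The annual real rate is (1+13.1%)/(1+3.9%) − 1 = 8.8547%.
Compounded over 4 years: (1 + 0.088547)^4 − 1 ≈ 0.40407.

40.4%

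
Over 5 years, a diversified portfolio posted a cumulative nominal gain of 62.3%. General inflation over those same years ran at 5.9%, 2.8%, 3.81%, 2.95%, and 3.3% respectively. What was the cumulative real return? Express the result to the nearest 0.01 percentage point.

35.04%

Cumulative inflation factor: 1.059 × 1.028 × 1.0381 × 1.0295 × 1.033 ≈ 1.20186.
Nominal growth factor: 1.62300. Real growth factor = 1.62300 / 1.20186 ≈ 1.35040.
Total real return ≈ 35.0404%.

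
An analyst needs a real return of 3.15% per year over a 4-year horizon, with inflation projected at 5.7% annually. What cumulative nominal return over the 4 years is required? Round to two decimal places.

Required annual nominal rate: (1+3.15%)(1+5.7%) − 1 = 9.02955%.
Cumulative over 4 years: (1 + 0.0902955)^4 − 1 ≈ 0.41311.

41.31%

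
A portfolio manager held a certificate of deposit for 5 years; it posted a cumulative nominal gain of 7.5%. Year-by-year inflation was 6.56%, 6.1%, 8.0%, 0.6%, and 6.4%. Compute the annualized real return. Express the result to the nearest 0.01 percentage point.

Cumulative inflation factor: 1.0656 × 1.061 × 1.080 × 1.006 × 1.064 ≈ 1.30699.
Nominal growth factor: 1.07500. Real growth factor = 1.07500 / 1.30699 ≈ 0.82250.
Annualized: 0.82250^(1/5) − 1 ≈ -0.03833.

-3.83%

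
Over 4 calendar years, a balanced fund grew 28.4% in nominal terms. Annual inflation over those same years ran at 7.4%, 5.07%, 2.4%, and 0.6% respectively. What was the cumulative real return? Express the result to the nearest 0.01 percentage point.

Cumulative inflation factor: 1.074 × 1.0507 × 1.024 × 1.006 ≈ 1.16247.
Nominal growth factor: 1.28400. Real growth factor = 1.28400 / 1.16247 ≈ 1.10455.
Total real return ≈ 10.4547%.

10.45%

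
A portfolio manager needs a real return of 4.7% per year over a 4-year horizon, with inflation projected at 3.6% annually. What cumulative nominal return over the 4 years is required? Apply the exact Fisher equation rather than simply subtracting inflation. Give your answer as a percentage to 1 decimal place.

Required annual nominal rate: (1+4.7%)(1+3.6%) − 1 = 8.4692%.
Cumulative over 4 years: (1 + 0.084692)^4 − 1 ≈ 0.38429.

38.4%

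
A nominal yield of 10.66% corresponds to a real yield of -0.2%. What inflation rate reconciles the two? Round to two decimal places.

10.88%

From (1+r_nom) = (1+r_real)(1+π), we get 1+π = (1 + 10.66%)/(1 − 0.2%) = 1.1066/0.998 ≈ 1.10882.
So π ≈ 10.8818%.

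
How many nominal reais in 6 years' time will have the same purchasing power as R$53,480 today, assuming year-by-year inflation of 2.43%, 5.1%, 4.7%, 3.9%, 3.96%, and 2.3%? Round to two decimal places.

R$66,607.85

Cumulative price-level factor: 1.0243 × 1.051 × 1.047 × 1.039 × 1.0396 × 1.023 ≈ 1.2454721552.
Multiplying R$53,480 by the price-level factor gives the future nominal sum.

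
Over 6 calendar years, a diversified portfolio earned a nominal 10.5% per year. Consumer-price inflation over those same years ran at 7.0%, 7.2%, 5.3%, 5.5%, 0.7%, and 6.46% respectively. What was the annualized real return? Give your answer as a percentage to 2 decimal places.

Cumulative inflation factor: 1.070 × 1.072 × 1.053 × 1.055 × 1.007 × 1.0646 ≈ 1.36608.
Nominal growth factor: 1.82043. Real growth factor = 1.82043 / 1.36608 ≈ 1.33260.
Annualized: 1.33260^(1/6) − 1 ≈ 0.04902.

4.90%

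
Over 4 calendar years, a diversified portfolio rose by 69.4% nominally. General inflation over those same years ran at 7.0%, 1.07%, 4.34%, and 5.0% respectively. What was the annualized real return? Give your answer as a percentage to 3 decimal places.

9.350%

Cumulative inflation factor: 1.070 × 1.0107 × 1.0434 × 1.050 ≈ 1.18480.
Nominal growth factor: 1.69400. Real growth factor = 1.69400 / 1.18480 ≈ 1.42977.
Annualized: 1.42977^(1/4) − 1 ≈ 0.09350.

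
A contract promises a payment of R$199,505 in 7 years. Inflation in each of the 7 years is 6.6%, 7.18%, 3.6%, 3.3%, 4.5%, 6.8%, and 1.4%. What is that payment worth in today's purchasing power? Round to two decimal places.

Price-level factor over 7 years: 1.066 × 1.0718 × 1.036 × 1.033 × 1.045 × 1.068 × 1.014 ≈ 1.3837464906.
Purchasing power today: R$199,505 divided by that factor.

R$144,177.42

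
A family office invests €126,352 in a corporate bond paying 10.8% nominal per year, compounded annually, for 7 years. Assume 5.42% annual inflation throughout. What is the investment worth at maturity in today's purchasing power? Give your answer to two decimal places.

Nominal value at maturity: €126,352 × (1 + 10.8%)^7 ≈ €259,036.19.
Price-level factor over 7 years: (1 + 5.42%)^7 ≈ 1.4469751848.
The maturity value deflated by that factor is the answer in today's purchasing power.

€179,019.10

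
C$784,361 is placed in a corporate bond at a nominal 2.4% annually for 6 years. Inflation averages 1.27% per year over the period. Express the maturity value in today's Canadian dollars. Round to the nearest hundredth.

Nominal value at maturity: C$784,361 × (1 + 2.4%)^6 ≈ C$904,306.66.
Price-level factor over 6 years: (1 + 1.27%)^6 ≈ 1.0786607099.
The maturity value deflated by that factor is the answer in today's purchasing power.

C$838,360.62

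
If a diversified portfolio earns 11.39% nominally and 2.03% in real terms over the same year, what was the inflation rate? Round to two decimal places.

9.17%

From (1+r_nom) = (1+r_real)(1+π), we get 1+π = (1 + 11.39%)/(1 + 2.03%) = 1.1139/1.0203 ≈ 1.09174.
So π ≈ 9.1738%.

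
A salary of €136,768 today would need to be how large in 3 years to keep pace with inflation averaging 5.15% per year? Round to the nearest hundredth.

€159,005.57

Cumulative price-level factor: (1+5.15%)^3 ≈ 1.1625933409.
The nominal amount required is €136,768 scaled up by that factor.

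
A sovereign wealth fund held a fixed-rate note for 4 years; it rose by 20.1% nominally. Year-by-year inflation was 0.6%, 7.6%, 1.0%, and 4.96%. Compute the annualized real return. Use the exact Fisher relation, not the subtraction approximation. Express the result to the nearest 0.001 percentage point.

1.146%

Cumulative inflation factor: 1.006 × 1.076 × 1.010 × 1.0496 ≈ 1.14751.
Nominal growth factor: 1.20100. Real growth factor = 1.20100 / 1.14751 ≈ 1.04662.
Annualized: 1.04662^(1/4) − 1 ≈ 0.01146.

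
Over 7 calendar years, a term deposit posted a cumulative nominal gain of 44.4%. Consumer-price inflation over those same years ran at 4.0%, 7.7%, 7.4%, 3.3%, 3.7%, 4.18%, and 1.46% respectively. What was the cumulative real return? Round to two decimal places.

Cumulative inflation factor: 1.040 × 1.077 × 1.074 × 1.033 × 1.037 × 1.0418 × 1.0146 ≈ 1.36211.
Nominal growth factor: 1.44400. Real growth factor = 1.44400 / 1.36211 ≈ 1.06012.
Total real return ≈ 6.0121%.

6.01%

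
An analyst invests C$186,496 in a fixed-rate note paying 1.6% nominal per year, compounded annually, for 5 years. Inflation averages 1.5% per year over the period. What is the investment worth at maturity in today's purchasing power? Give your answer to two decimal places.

C$187,416.51

Nominal value at maturity: C$186,496 × (1 + 1.6%)^5 ≈ C$201,900.81.
Price-level factor over 5 years: (1 + 1.5%)^5 ≈ 1.0772840039.
Dividing the nominal maturity value by the price-level factor gives the value in today's money.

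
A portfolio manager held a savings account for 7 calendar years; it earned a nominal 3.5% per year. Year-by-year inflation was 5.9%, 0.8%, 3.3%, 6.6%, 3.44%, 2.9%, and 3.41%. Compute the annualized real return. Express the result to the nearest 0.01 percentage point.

-0.24%

Cumulative inflation factor: 1.059 × 1.008 × 1.033 × 1.066 × 1.0344 × 1.029 × 1.0341 ≈ 1.29384.
Nominal growth factor: 1.27228. Real growth factor = 1.27228 / 1.29384 ≈ 0.98334.
Annualized: 0.98334^(1/7) − 1 ≈ -0.00240.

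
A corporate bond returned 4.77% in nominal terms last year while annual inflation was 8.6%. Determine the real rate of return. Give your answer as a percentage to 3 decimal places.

-3.527%

Real return via the Fisher equation: (1 + 4.77%)/(1 + 8.6%) − 1 = 1.0477/1.086 − 1 ≈ -0.03527.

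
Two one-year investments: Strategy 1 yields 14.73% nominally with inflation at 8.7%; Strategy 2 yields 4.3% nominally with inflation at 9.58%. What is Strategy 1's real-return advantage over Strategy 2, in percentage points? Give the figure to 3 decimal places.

10.366

Strategy 1 real return: 1.1473/1.087 − 1 = 5.5474%.
Strategy 2 real return: 1.043/1.0958 − 1 = -4.8184%.
Difference: 5.5474 − (-4.8184) = 10.3658 pp.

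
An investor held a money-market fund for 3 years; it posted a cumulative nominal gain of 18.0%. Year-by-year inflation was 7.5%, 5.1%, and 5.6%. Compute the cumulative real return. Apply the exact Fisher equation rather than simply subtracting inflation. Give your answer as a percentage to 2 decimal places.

-1.10%

Cumulative inflation factor: 1.075 × 1.051 × 1.056 ≈ 1.19310.
Nominal growth factor: 1.18000. Real growth factor = 1.18000 / 1.19310 ≈ 0.98902.
Total real return ≈ -1.0976%.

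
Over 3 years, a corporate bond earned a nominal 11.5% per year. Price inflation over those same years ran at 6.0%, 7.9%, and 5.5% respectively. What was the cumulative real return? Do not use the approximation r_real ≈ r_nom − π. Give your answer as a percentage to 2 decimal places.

14.88%

Cumulative inflation factor: 1.060 × 1.079 × 1.055 ≈ 1.20665.
Nominal growth factor: 1.38620. Real growth factor = 1.38620 / 1.20665 ≈ 1.14880.
Total real return ≈ 14.8801%.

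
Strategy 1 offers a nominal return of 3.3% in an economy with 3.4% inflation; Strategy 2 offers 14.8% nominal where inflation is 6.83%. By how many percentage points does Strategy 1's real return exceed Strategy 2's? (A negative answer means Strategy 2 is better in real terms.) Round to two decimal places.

Strategy 1 real return: 1.033/1.034 − 1 = -0.097%.
Strategy 2 real return: 1.148/1.0683 − 1 = 7.460%.
Difference: -0.097 − 7.460 = -7.557 pp.

-7.56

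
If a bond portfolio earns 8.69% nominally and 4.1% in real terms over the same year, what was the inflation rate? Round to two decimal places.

4.41%

From (1+r_nom) = (1+r_real)(1+π), we get 1+π = (1 + 8.69%)/(1 + 4.1%) = 1.0869/1.041 ≈ 1.04409.
So π ≈ 4.4092%.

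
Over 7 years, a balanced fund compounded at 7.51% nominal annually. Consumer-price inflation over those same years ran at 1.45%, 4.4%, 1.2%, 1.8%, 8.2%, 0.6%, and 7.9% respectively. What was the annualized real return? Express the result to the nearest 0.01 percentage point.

3.77%

Cumulative inflation factor: 1.0145 × 1.044 × 1.012 × 1.018 × 1.082 × 1.006 × 1.079 ≈ 1.28153.
Nominal growth factor: 1.66013. Real growth factor = 1.66013 / 1.28153 ≈ 1.29543.
Annualized: 1.29543^(1/7) − 1 ≈ 0.03767.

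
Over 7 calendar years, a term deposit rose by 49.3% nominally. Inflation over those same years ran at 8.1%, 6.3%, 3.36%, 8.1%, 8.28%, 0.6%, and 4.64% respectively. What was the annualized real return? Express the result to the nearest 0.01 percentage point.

Cumulative inflation factor: 1.081 × 1.063 × 1.0336 × 1.081 × 1.0828 × 1.006 × 1.0464 ≈ 1.46346.
Nominal growth factor: 1.49300. Real growth factor = 1.49300 / 1.46346 ≈ 1.02018.
Annualized: 1.02018^(1/7) − 1 ≈ 0.00286.

0.29%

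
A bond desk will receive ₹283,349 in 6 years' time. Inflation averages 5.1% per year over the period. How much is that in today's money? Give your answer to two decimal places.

Price-level factor over 6 years: (1 + 5.1%)^6 ≈ 1.3477715858.
Purchasing power today: ₹283,349 divided by that factor.

₹210,235.18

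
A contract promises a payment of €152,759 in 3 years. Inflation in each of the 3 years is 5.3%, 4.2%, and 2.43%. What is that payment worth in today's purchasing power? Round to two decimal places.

Price-level factor over 3 years: 1.053 × 1.042 × 1.0243 = 1.1238885918.
Purchasing power today: €152,759 divided by that factor.

€135,920.06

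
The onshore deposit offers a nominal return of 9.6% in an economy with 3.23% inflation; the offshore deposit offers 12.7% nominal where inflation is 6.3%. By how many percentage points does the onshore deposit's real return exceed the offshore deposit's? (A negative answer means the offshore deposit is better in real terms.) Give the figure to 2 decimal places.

0.15

The onshore deposit real return: 1.096/1.0323 − 1 = 6.171%.
The offshore deposit real return: 1.127/1.063 − 1 = 6.021%.
Difference: 6.171 − 6.021 = 0.150 pp.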